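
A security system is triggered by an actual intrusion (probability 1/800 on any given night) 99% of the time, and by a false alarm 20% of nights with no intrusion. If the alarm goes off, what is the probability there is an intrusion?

Let D = the rare event, + = positive/flagged.
P(D) = 1/800
P(+|D) = 99/100
P(+|D') = 20/100 = 1/5
P(+) = P(+|D)P(D) + P(+|D')P(D')
     = \frac{99}{100} × \frac{1}{800} + \frac{1}{5} × \frac{799}{800}
     = \frac{16079}{80000}
P(D|+) = P(+|D)P(D)/P(+) = \frac{99}{16079}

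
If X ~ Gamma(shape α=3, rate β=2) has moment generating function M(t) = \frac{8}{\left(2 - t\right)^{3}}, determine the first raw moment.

To find E[X], compute M^(1)(0):
M^(1)(t) = \frac{24}{\left(2 - t\right)^{4}}
M^(1)(0) = \frac{3}{2}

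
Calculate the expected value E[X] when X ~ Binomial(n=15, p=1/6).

For X ~ Binomial(n=15, p=1/6), the expected value is:
E[X] = \frac{5}{2}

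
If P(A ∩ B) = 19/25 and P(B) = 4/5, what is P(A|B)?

P(A|B) = P(A ∩ B) / P(B)
= (19/25) / (4/5)
= 19/20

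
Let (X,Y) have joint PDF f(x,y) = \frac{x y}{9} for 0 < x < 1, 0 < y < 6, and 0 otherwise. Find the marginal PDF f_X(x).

f_X(x) = ∫_0^6 f(x,y) dy
= ∫_0^6 \frac{x y}{9} dy
= 2 x for 0 < x < 1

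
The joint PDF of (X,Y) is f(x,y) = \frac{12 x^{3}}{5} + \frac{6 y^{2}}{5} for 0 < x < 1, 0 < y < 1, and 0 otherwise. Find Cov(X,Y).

E[XY] = ∫∫ xy × f(x,y) dx dy = \frac{39}{100}
E[X] = \frac{17}{25}
E[Y] = \frac{3}{5}
Cov(X,Y) = E[XY] - E[X]E[Y] = - \frac{9}{500}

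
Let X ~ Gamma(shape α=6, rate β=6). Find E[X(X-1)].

E[X(X-1)] = E[X² - X] = E[X²] - E[X]
E[X] = 1
E[X²] = Var(X) + (E[X])² = \frac{1}{6} + (1)² = \frac{7}{6}
E[X(X-1)] = \frac{7}{6} - 1 = \frac{1}{6}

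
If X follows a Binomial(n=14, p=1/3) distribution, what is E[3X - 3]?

For X ~ Binomial(n=14, p=1/3):
E[X] = \frac{14}{3}
E[3X - 3] = 3 × E[X] - 3 = 11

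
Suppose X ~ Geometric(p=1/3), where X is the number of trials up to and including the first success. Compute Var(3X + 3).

For X ~ Geometric(p=1/3), where X is the number of trials up to and including the first success:
Var(X) = 6
Var(3X + 3) = (3)² × Var(X) = 9 × 6 = 54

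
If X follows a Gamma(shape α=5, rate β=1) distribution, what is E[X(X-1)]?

E[X(X-1)] = E[X² - X] = E[X²] - E[X]
E[X] = 5
E[X²] = Var(X) + (E[X])² = 5 + (5)² = 30
E[X(X-1)] = 30 - 5 = 25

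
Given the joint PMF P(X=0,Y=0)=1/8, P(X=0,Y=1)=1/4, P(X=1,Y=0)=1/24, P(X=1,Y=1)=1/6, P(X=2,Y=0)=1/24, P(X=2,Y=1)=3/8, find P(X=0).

P(X=0) = P(X=0,Y=0) + P(X=0,Y=1)
= 1/8 + 1/4
= 3/8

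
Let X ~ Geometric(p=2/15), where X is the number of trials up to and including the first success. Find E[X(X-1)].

E[X(X-1)] = E[X² - X] = E[X²] - E[X]
E[X] = \frac{15}{2}
E[X²] = Var(X) + (E[X])² = \frac{195}{4} + (\frac{15}{2})² = 105
E[X(X-1)] = 105 - \frac{15}{2} = \frac{195}{2}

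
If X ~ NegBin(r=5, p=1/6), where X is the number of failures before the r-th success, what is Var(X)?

For X ~ NegBin(r=5, p=1/6), where X is the number of failures before the r-th success:
Var(X) = 150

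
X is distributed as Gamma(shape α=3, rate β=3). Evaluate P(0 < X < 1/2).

P(0 < X < 1/2) = ∫_{0}^{1/2} f(x) dx
where f(x) = \frac{27 x^{2} e^{- 3 x}}{2}
= 1 - \frac{29}{8 e^{\frac{3}{2}}}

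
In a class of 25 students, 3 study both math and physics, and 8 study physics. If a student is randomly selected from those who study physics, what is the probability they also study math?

P(A ∩ B) = 3/25
P(B) = 8/25
P(A|B) = P(A ∩ B) / P(B) = (3/25) / (8/25) = 3/8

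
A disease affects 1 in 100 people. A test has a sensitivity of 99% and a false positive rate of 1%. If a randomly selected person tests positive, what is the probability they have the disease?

Let D = the rare event, + = positive/flagged.
P(D) = 1/100
P(+|D) = 99/100
P(+|D') = 1/100
P(+) = P(+|D)P(D) + P(+|D')P(D')
     = \frac{99}{100} × \frac{1}{100} + \frac{1}{100} × \frac{99}{100}
     = \frac{99}{5000}
P(D|+) = P(+|D)P(D)/P(+) = \frac{1}{2}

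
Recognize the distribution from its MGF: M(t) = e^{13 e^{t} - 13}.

The MGF M(t) = e^{13 e^{t} - 13} is the standard form for the Poisson distribution.
Comparing with the known MGF formula identifies: Poisson(λ=13)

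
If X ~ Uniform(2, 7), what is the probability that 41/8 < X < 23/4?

P(41/8 < X < 23/4) = ∫_{41/8}^{23/4} f(x) dx
where f(x) = \frac{1}{5}
= \frac{1}{8}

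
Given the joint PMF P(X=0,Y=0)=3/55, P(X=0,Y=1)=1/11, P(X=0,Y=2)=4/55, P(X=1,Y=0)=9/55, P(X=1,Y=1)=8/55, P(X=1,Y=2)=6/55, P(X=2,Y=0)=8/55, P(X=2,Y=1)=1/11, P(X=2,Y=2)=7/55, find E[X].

First find marginal of X:
P(X=0) = 12/55
P(X=1) = 23/55
P(X=2) = 4/11
E[X] = 0 × 12/55 + 1 × 23/55 + 2 × 4/11 = 63/55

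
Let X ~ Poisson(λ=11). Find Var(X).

For X ~ Poisson(λ=11):
Var(X) = 11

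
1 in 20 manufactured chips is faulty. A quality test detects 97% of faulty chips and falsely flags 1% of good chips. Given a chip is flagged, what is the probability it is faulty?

Let D = the rare event, + = positive/flagged.
P(D) = 1/20
P(+|D) = 97/100
P(+|D') = 1/100
P(+) = P(+|D)P(D) + P(+|D')P(D')
     = \frac{97}{100} × \frac{1}{20} + \frac{1}{100} × \frac{19}{20}
     = \frac{29}{500}
P(D|+) = P(+|D)P(D)/P(+) = \frac{97}{116}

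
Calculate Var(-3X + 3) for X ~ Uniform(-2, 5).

For X ~ Uniform(-2, 5):
Var(X) = \frac{49}{12}
Var(-3X + 3) = (-3)² × Var(X) = 9 × \frac{49}{12} = \frac{147}{4}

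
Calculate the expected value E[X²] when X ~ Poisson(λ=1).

Using the identity E[X²] = Var(X) + (E[X])²:
E[X] = 1
Var(X) = 1
E[X²] = 1 + (1)²
= 2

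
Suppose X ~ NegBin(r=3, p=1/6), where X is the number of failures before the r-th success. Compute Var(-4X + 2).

For X ~ NegBin(r=3, p=1/6), where X is the number of failures before the r-th success:
Var(X) = 90
Var(-4X + 2) = (-4)² × Var(X) = 16 × 90 = 1440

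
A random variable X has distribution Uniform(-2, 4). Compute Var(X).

For X ~ Uniform(-2, 4):
Var(X) = 3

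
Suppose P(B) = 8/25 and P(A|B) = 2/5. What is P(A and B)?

By definition, P(A|B) = P(A ∩ B) / P(B)
So P(A ∩ B) = P(A|B) × P(B)
= 2/5 × 8/25
= 16/125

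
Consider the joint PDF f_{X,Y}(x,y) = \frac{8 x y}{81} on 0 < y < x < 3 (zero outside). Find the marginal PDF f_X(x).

f_X(x) = ∫_0^x \frac{8 x y}{81} dy = \frac{4 x^{3}}{81}
for 0 < x < 3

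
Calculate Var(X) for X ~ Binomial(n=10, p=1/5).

For X ~ Binomial(n=10, p=1/5):
Var(X) = \frac{8}{5}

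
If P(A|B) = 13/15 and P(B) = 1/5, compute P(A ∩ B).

By definition, P(A|B) = P(A ∩ B) / P(B)
So P(A ∩ B) = P(A|B) × P(B)
= 13/15 × 1/5
= 13/75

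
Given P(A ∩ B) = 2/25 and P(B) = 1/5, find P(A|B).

P(A|B) = P(A ∩ B) / P(B)
= (2/25) / (1/5)
= 2/5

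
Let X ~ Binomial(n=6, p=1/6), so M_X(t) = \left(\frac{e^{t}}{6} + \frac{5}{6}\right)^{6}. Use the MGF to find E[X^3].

To find E[X^3], compute M^(3)(0):
M^(1)(t) = \left(\frac{e^{t}}{6} + \frac{5}{6}\right)^{5} e^{t}
M^(2)(t) = \left(\frac{e^{t}}{6} + \frac{5}{6}\right)^{5} e^{t} + \frac{5 \left(\frac{e^{t}}{6} + \frac{5}{6}\right)^{4} e^{2 t}}{6}
M^(3)(t) = \left(\frac{e^{t}}{6} + \frac{5}{6}\right)^{5} e^{t} + \frac{5 \left(\frac{e^{t}}{6} + \frac{5}{6}\right)^{4} e^{2 t}}{2} + \frac{5 \left(\frac{e^{t}}{6} + \frac{5}{6}\right)^{3} e^{3 t}}{9}
M^(3)(0) = \frac{73}{18}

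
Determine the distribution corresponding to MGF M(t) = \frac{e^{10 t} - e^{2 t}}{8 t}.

The MGF M(t) = \frac{e^{10 t} - e^{2 t}}{8 t} is the standard form for the Uniform distribution.
Comparing with the known MGF formula identifies: Uniform(2, 10)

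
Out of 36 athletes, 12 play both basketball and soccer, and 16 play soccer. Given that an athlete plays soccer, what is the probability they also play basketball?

P(A ∩ B) = 12/36 = 1/3
P(B) = 16/36 = 4/9
P(A|B) = P(A ∩ B) / P(B) = (1/3) / (4/9) = 3/4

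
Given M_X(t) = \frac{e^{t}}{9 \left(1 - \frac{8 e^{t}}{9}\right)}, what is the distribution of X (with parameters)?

The MGF M(t) = \frac{e^{t}}{9 \left(1 - \frac{8 e^{t}}{9}\right)} is the standard form for the Geometric distribution.
Comparing with the known MGF formula identifies: Geometric(p=1/9), X = trial number of first success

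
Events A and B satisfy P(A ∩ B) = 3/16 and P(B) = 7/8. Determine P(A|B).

P(A|B) = P(A ∩ B) / P(B)
= (3/16) / (7/8)
= 3/14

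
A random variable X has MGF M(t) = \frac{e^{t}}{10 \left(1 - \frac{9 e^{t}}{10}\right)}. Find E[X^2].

To find E[X^2], compute M^(2)(0):
M^(1)(t) = \frac{e^{t}}{10 \left(1 - \frac{9 e^{t}}{10}\right)} + \frac{9 e^{2 t}}{100 \left(1 - \frac{9 e^{t}}{10}\right)^{2}}
M^(2)(t) = \frac{e^{t}}{10 \left(1 - \frac{9 e^{t}}{10}\right)} + \frac{27 e^{2 t}}{100 \left(1 - \frac{9 e^{t}}{10}\right)^{2}} + \frac{81 e^{3 t}}{500 \left(1 - \frac{9 e^{t}}{10}\right)^{3}}
M^(2)(0) = 190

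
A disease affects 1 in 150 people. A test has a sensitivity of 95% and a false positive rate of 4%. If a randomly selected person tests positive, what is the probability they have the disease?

Let D = the rare event, + = positive/flagged.
P(D) = 1/150
P(+|D) = 95/100 = 19/20
P(+|D') = 4/100 = 1/25
P(+) = P(+|D)P(D) + P(+|D')P(D')
     = \frac{19}{20} × \frac{1}{150} + \frac{1}{25} × \frac{149}{150}
     = \frac{691}{15000}
P(D|+) = P(+|D)P(D)/P(+) = \frac{95}{691}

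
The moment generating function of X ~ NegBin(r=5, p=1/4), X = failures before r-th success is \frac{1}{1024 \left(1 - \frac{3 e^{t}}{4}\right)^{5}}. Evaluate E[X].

To find E[X], compute M^(1)(0):
M^(1)(t) = \frac{15 e^{t}}{4096 \left(1 - \frac{3 e^{t}}{4}\right)^{6}}
M^(1)(0) = 15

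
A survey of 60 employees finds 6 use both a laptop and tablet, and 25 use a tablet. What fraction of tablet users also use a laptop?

P(A ∩ B) = 6/60 = 1/10
P(B) = 25/60 = 5/12
P(A|B) = P(A ∩ B) / P(B) = (1/10) / (5/12) = 6/25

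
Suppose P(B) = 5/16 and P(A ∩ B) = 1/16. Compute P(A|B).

P(A|B) = P(A ∩ B) / P(B)
= (1/16) / (5/16)
= 1/5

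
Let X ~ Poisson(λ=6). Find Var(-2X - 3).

For X ~ Poisson(λ=6):
Var(X) = 6
Var(-2X - 3) = (-2)² × Var(X) = 4 × 6 = 24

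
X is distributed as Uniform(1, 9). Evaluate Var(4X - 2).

For X ~ Uniform(1, 9):
Var(X) = \frac{16}{3}
Var(4X - 2) = (4)² × Var(X) = 16 × \frac{16}{3} = \frac{256}{3}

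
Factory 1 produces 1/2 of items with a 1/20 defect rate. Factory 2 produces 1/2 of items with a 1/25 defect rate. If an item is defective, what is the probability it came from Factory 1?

Using Bayes' theorem:
P(F1) = 1/2, P(D|F1) = 1/20
P(F2) = 1/2, P(D|F2) = 1/25
P(D) = P(D|F1)P(F1) + P(D|F2)P(F2)
     = \frac{9}{200}
P(F1|D) = P(D|F1)P(F1) / P(D)
= \frac{5}{9}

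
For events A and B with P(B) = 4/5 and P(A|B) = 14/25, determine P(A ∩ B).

By definition, P(A|B) = P(A ∩ B) / P(B)
So P(A ∩ B) = P(A|B) × P(B)
= 14/25 × 4/5
= 56/125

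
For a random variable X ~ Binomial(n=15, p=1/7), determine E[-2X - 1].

For X ~ Binomial(n=15, p=1/7):
E[X] = \frac{15}{7}
E[-2X - 1] = -2 × E[X] - 1 = - \frac{37}{7}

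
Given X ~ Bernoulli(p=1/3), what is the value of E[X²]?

Using the identity E[X²] = Var(X) + (E[X])²:
E[X] = \frac{1}{3}
Var(X) = \frac{2}{9}
E[X²] = \frac{2}{9} + (\frac{1}{3})²
= \frac{1}{3}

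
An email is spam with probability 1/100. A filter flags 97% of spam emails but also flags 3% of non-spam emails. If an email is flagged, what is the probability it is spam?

Let D = the rare event, + = positive/flagged.
P(D) = 1/100
P(+|D) = 97/100
P(+|D') = 3/100
P(+) = P(+|D)P(D) + P(+|D')P(D')
     = \frac{97}{100} × \frac{1}{100} + \frac{3}{100} × \frac{99}{100}
     = \frac{197}{5000}
P(D|+) = P(+|D)P(D)/P(+) = \frac{97}{394}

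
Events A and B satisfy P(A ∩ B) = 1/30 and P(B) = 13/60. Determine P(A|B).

P(A|B) = P(A ∩ B) / P(B)
= (1/30) / (13/60)
= 2/13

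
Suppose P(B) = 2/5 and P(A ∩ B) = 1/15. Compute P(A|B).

P(A|B) = P(A ∩ B) / P(B)
= (1/15) / (2/5)
= 1/6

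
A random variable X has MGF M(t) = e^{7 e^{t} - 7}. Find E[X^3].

To find E[X^3], compute M^(3)(0):
M^(1)(t) = 7 e^{t} e^{7 e^{t} - 7}
M^(2)(t) = 49 e^{2 t} e^{7 e^{t} - 7} + 7 e^{t} e^{7 e^{t} - 7}
M^(3)(t) = 343 e^{3 t} e^{7 e^{t} - 7} + 147 e^{2 t} e^{7 e^{t} - 7} + 7 e^{t} e^{7 e^{t} - 7}
M^(3)(0) = 497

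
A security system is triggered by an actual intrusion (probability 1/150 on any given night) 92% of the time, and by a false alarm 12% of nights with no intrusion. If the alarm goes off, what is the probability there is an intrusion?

Let D = the rare event, + = positive/flagged.
P(D) = 1/150
P(+|D) = 92/100 = 23/25
P(+|D') = 12/100 = 3/25
P(+) = P(+|D)P(D) + P(+|D')P(D')
     = \frac{23}{25} × \frac{1}{150} + \frac{3}{25} × \frac{149}{150}
     = \frac{47}{375}
P(D|+) = P(+|D)P(D)/P(+) = \frac{23}{470}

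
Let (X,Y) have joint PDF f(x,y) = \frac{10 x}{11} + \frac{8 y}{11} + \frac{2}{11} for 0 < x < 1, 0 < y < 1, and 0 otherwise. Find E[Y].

E[Y] = ∫_0^1 ∫_0^1 y × f(x,y) dx dy
= \frac{37}{66}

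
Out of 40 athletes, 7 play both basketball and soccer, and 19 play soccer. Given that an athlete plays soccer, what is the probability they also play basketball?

P(A ∩ B) = 7/40
P(B) = 19/40
P(A|B) = P(A ∩ B) / P(B) = (7/40) / (19/40) = 7/19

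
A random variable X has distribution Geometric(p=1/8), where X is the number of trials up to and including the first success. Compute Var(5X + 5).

For X ~ Geometric(p=1/8), where X is the number of trials up to and including the first success:
Var(X) = 56
Var(5X + 5) = (5)² × Var(X) = 25 × 56 = 1400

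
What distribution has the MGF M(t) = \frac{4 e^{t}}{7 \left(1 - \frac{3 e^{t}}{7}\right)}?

The MGF M(t) = \frac{4 e^{t}}{7 \left(1 - \frac{3 e^{t}}{7}\right)} is the standard form for the Geometric distribution.
Comparing with the known MGF formula identifies: Geometric(p=4/7), X = trial number of first success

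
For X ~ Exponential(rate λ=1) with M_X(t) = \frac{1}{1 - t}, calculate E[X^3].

To find E[X^3], compute M^(3)(0):
M^(1)(t) = \frac{1}{\left(1 - t\right)^{2}}
M^(2)(t) = \frac{2}{\left(1 - t\right)^{3}}
M^(3)(t) = \frac{6}{\left(1 - t\right)^{4}}
M^(3)(0) = 6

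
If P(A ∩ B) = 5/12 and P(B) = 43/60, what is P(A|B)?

P(A|B) = P(A ∩ B) / P(B)
= (5/12) / (43/60)
= 25/43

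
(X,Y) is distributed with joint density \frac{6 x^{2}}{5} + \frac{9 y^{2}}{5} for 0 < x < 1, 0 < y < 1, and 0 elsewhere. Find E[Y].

E[Y] = ∫_0^1 ∫_0^1 y × f(x,y) dx dy
= \frac{13}{20}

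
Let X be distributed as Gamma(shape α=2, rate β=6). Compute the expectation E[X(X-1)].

E[X(X-1)] = E[X² - X] = E[X²] - E[X]
E[X] = \frac{1}{3}
E[X²] = Var(X) + (E[X])² = \frac{1}{18} + (\frac{1}{3})² = \frac{1}{6}
E[X(X-1)] = \frac{1}{6} - \frac{1}{3} = - \frac{1}{6}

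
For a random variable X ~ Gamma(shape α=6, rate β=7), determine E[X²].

Using the identity E[X²] = Var(X) + (E[X])²:
E[X] = \frac{6}{7}
Var(X) = \frac{6}{49}
E[X²] = \frac{6}{49} + (\frac{6}{7})²
= \frac{6}{7}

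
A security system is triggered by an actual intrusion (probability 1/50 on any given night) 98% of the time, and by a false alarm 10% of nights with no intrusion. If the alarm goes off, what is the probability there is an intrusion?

Let D = the rare event, + = positive/flagged.
P(D) = 1/50
P(+|D) = 98/100 = 49/50
P(+|D') = 10/100 = 1/10
P(+) = P(+|D)P(D) + P(+|D')P(D')
     = \frac{49}{50} × \frac{1}{50} + \frac{1}{10} × \frac{49}{50}
     = \frac{147}{1250}
P(D|+) = P(+|D)P(D)/P(+) = \frac{1}{6}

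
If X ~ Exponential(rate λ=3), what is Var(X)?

For X ~ Exponential(rate λ=3):
Var(X) = \frac{1}{9}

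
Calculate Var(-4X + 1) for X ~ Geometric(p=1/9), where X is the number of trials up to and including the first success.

For X ~ Geometric(p=1/9), where X is the number of trials up to and including the first success:
Var(X) = 72
Var(-4X + 1) = (-4)² × Var(X) = 16 × 72 = 1152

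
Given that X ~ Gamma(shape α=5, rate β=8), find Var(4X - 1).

For X ~ Gamma(shape α=5, rate β=8):
Var(X) = \frac{5}{64}
Var(4X - 1) = (4)² × Var(X) = 16 × \frac{5}{64} = \frac{5}{4}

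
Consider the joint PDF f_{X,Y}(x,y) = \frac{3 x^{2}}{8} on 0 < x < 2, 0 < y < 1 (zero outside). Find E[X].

f_X(x) = ∫_0^1 \frac{3 x^{2}}{8} dy = \frac{3 x^{2}}{8}
E[X] = ∫_0^2 x × (\frac{3 x^{2}}{8}) dx = \frac{3}{2}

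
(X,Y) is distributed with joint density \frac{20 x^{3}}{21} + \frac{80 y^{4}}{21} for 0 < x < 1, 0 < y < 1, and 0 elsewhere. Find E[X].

E[X] = ∫_0^1 ∫_0^1 x × f(x,y) dy dx
= ∫_0^1 ∫_0^1 x × (\frac{20 x^{3}}{21} + \frac{80 y^{4}}{21}) dy dx
= \frac{4}{7}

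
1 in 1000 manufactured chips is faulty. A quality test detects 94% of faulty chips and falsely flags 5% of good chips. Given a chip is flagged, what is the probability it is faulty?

Let D = the rare event, + = positive/flagged.
P(D) = 1/1000
P(+|D) = 94/100 = 47/50
P(+|D') = 5/100 = 1/20
P(+) = P(+|D)P(D) + P(+|D')P(D')
     = \frac{47}{50} × \frac{1}{1000} + \frac{1}{20} × \frac{999}{1000}
     = \frac{5089}{100000}
P(D|+) = P(+|D)P(D)/P(+) = \frac{94}{5089}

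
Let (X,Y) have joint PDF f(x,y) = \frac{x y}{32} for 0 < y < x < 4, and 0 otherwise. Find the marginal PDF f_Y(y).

f_Y(y) = ∫_y^4 \frac{x y}{32} dx = \frac{y \left(16 - y^{2}\right)}{64}
for 0 < y < 4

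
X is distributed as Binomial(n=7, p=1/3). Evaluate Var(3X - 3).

For X ~ Binomial(n=7, p=1/3):
Var(X) = \frac{14}{9}
Var(3X - 3) = (3)² × Var(X) = 9 × \frac{14}{9} = 14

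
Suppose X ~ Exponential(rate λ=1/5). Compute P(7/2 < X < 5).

P(7/2 < X < 5) = ∫_{7/2}^{5} f(x) dx
where f(x) = \frac{e^{- \frac{x}{5}}}{5}
= - \frac{1}{e} + e^{- \frac{7}{10}}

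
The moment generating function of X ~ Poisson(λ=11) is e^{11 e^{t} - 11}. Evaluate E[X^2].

To find E[X^2], compute M^(2)(0):
M^(1)(t) = 11 e^{t} e^{11 e^{t} - 11}
M^(2)(t) = 121 e^{2 t} e^{11 e^{t} - 11} + 11 e^{t} e^{11 e^{t} - 11}
M^(2)(0) = 132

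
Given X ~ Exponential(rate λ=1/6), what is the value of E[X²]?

Using the identity E[X²] = Var(X) + (E[X])²:
E[X] = 6
Var(X) = 36
E[X²] = 36 + (6)²
= 72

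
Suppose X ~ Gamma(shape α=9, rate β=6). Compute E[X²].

Using the identity E[X²] = Var(X) + (E[X])²:
E[X] = \frac{3}{2}
Var(X) = \frac{1}{4}
E[X²] = \frac{1}{4} + (\frac{3}{2})²
= \frac{5}{2}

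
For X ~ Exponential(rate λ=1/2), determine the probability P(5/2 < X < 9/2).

P(5/2 < X < 9/2) = ∫_{5/2}^{9/2} f(x) dx
where f(x) = \frac{e^{- \frac{x}{2}}}{2}
= - \frac{1 - e}{e^{\frac{9}{4}}}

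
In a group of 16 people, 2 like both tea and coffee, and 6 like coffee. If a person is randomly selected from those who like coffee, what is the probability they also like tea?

P(A ∩ B) = 2/16 = 1/8
P(B) = 6/16 = 3/8
P(A|B) = P(A ∩ B) / P(B) = (1/8) / (3/8) = 1/3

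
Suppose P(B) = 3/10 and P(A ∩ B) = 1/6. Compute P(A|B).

P(A|B) = P(A ∩ B) / P(B)
= (1/6) / (3/10)
= 5/9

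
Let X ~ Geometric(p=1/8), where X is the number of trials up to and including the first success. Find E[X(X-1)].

E[X(X-1)] = E[X² - X] = E[X²] - E[X]
E[X] = 8
E[X²] = Var(X) + (E[X])² = 56 + (8)² = 120
E[X(X-1)] = 120 - 8 = 112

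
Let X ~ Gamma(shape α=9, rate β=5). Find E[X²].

Using the identity E[X²] = Var(X) + (E[X])²:
E[X] = \frac{9}{5}
Var(X) = \frac{9}{25}
E[X²] = \frac{9}{25} + (\frac{9}{5})²
= \frac{18}{5}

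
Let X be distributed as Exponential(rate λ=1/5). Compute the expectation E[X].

For X ~ Exponential(rate λ=1/5), the expected value is:
E[X] = 5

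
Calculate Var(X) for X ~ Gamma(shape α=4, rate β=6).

For X ~ Gamma(shape α=4, rate β=6):
Var(X) = \frac{1}{9}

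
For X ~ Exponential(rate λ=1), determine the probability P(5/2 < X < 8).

P(5/2 < X < 8) = ∫_{5/2}^{8} f(x) dx
where f(x) = e^{- x}
= - \frac{1}{e^{8}} + e^{- \frac{5}{2}}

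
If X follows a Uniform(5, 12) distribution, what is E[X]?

For X ~ Uniform(5, 12), the expected value is:
E[X] = \frac{17}{2}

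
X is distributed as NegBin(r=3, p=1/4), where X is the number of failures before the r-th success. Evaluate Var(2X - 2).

For X ~ NegBin(r=3, p=1/4), where X is the number of failures before the r-th success:
Var(X) = 36
Var(2X - 2) = (2)² × Var(X) = 4 × 36 = 144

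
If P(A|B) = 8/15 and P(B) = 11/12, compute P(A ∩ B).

By definition, P(A|B) = P(A ∩ B) / P(B)
So P(A ∩ B) = P(A|B) × P(B)
= 8/15 × 11/12
= 22/45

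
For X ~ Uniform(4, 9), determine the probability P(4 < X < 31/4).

P(4 < X < 31/4) = ∫_{4}^{31/4} f(x) dx
where f(x) = \frac{1}{5}
= \frac{3}{4}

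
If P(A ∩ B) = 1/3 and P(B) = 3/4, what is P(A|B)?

P(A|B) = P(A ∩ B) / P(B)
= (1/3) / (3/4)
= 4/9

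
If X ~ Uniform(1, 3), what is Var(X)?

For X ~ Uniform(1, 3):
Var(X) = \frac{1}{3}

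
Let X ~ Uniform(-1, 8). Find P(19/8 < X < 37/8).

P(19/8 < X < 37/8) = ∫_{19/8}^{37/8} f(x) dx
where f(x) = \frac{1}{9}
= \frac{1}{4}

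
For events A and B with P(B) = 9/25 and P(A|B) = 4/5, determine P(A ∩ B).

By definition, P(A|B) = P(A ∩ B) / P(B)
So P(A ∩ B) = P(A|B) × P(B)
= 4/5 × 9/25
= 36/125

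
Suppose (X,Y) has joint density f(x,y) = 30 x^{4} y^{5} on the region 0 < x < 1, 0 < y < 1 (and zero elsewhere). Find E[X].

E[X] = ∫_0^1 ∫_0^1 x × f(x,y) dy dx
= ∫_0^1 ∫_0^1 x × (30 x^{4} y^{5}) dy dx
= \frac{5}{6}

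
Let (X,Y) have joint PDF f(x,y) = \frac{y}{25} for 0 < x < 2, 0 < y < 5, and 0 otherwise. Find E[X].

f_X(x) = ∫_0^5 \frac{y}{25} dy = \frac{1}{2}
E[X] = ∫_0^2 x × (\frac{1}{2}) dx = 1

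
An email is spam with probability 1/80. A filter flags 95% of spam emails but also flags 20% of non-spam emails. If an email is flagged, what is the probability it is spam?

Let D = the rare event, + = positive/flagged.
P(D) = 1/80
P(+|D) = 95/100 = 19/20
P(+|D') = 20/100 = 1/5
P(+) = P(+|D)P(D) + P(+|D')P(D')
     = \frac{19}{20} × \frac{1}{80} + \frac{1}{5} × \frac{79}{80}
     = \frac{67}{320}
P(D|+) = P(+|D)P(D)/P(+) = \frac{19}{335}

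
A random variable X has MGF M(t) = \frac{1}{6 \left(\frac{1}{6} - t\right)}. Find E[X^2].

To find E[X^2], compute M^(2)(0):
M^(1)(t) = \frac{1}{6 \left(\frac{1}{6} - t\right)^{2}}
M^(2)(t) = \frac{1}{3 \left(\frac{1}{6} - t\right)^{3}}
M^(2)(0) = 72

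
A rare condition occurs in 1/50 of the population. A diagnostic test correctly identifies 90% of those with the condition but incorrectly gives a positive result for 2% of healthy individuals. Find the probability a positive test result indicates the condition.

Let D = the rare event, + = positive/flagged.
P(D) = 1/50
P(+|D) = 90/100 = 9/10
P(+|D') = 2/100 = 1/50
P(+) = P(+|D)P(D) + P(+|D')P(D')
     = \frac{9}{10} × \frac{1}{50} + \frac{1}{50} × \frac{49}{50}
     = \frac{47}{1250}
P(D|+) = P(+|D)P(D)/P(+) = \frac{45}{94}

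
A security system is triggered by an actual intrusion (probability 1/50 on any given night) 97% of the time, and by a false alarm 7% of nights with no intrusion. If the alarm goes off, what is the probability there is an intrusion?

Let D = the rare event, + = positive/flagged.
P(D) = 1/50
P(+|D) = 97/100
P(+|D') = 7/100
P(+) = P(+|D)P(D) + P(+|D')P(D')
     = \frac{97}{100} × \frac{1}{50} + \frac{7}{100} × \frac{49}{50}
     = \frac{11}{125}
P(D|+) = P(+|D)P(D)/P(+) = \frac{97}{440}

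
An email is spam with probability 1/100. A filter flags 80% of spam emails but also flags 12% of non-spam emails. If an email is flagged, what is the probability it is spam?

Let D = the rare event, + = positive/flagged.
P(D) = 1/100
P(+|D) = 80/100 = 4/5
P(+|D') = 12/100 = 3/25
P(+) = P(+|D)P(D) + P(+|D')P(D')
     = \frac{4}{5} × \frac{1}{100} + \frac{3}{25} × \frac{99}{100}
     = \frac{317}{2500}
P(D|+) = P(+|D)P(D)/P(+) = \frac{20}{317}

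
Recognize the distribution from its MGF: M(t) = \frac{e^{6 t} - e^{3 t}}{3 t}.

The MGF M(t) = \frac{e^{6 t} - e^{3 t}}{3 t} is the standard form for the Uniform distribution.
Comparing with the known MGF formula identifies: Uniform(3, 6)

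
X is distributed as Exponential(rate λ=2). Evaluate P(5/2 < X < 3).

P(5/2 < X < 3) = ∫_{5/2}^{3} f(x) dx
where f(x) = 2 e^{- 2 x}
= - \frac{1 - e}{e^{6}}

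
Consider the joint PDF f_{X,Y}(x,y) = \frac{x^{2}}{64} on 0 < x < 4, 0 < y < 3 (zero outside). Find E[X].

f_X(x) = ∫_0^3 \frac{x^{2}}{64} dy = \frac{3 x^{2}}{64}
E[X] = ∫_0^4 x × (\frac{3 x^{2}}{64}) dx = 3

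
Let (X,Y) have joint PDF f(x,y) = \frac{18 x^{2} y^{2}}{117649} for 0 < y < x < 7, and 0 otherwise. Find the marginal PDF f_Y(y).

f_Y(y) = ∫_y^7 \frac{18 x^{2} y^{2}}{117649} dx = \frac{6 y^{2} \left(343 - y^{3}\right)}{117649}
for 0 < y < 7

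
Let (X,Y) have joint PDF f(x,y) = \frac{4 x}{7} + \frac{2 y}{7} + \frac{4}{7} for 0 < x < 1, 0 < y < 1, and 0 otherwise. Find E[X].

E[X] = ∫_0^1 ∫_0^1 x × f(x,y) dy dx
= ∫_0^1 ∫_0^1 x × (\frac{4 x}{7} + \frac{2 y}{7} + \frac{4}{7}) dy dx
= \frac{23}{42}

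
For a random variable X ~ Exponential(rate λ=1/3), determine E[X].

For X ~ Exponential(rate λ=1/3), the expected value is:
E[X] = 3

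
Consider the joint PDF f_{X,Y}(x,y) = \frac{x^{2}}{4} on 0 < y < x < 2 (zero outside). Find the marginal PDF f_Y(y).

f_Y(y) = ∫_y^2 \frac{x^{2}}{4} dx = \frac{2}{3} - \frac{y^{3}}{12}
for 0 < y < 2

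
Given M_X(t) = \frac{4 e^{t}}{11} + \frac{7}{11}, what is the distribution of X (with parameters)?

The MGF M(t) = \frac{4 e^{t}}{11} + \frac{7}{11} is the standard form for the Bernoulli distribution.
Comparing with the known MGF formula identifies: Bernoulli(p=4/11)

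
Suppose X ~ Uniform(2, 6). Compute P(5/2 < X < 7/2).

P(5/2 < X < 7/2) = ∫_{5/2}^{7/2} f(x) dx
where f(x) = \frac{1}{4}
= \frac{1}{4}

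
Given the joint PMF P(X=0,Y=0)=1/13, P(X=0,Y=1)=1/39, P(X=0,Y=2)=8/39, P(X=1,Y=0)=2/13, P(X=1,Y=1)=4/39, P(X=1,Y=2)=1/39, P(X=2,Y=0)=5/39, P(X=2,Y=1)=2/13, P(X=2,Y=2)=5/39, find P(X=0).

P(X=0) = P(X=0,Y=0) + P(X=0,Y=1) + P(X=0,Y=2)
= 1/13 + 1/39 + 8/39
= 4/13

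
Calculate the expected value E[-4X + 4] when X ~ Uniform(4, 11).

For X ~ Uniform(4, 11):
E[X] = \frac{15}{2}
E[-4X + 4] = -4 × E[X] + 4 = -26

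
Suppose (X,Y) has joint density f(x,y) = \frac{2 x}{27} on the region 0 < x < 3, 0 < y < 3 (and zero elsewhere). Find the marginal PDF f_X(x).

f_X(x) = ∫_0^3 f(x,y) dy
= ∫_0^3 \frac{2 x}{27} dy
= \frac{2 x}{9} for 0 < x < 3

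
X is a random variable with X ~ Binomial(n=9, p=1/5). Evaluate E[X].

For X ~ Binomial(n=9, p=1/5), the expected value is:
E[X] = \frac{9}{5}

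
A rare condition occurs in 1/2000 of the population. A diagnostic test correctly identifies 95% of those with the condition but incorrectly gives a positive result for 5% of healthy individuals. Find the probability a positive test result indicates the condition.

Let D = the rare event, + = positive/flagged.
P(D) = 1/2000
P(+|D) = 95/100 = 19/20
P(+|D') = 5/100 = 1/20
P(+) = P(+|D)P(D) + P(+|D')P(D')
     = \frac{19}{20} × \frac{1}{2000} + \frac{1}{20} × \frac{1999}{2000}
     = \frac{1009}{20000}
P(D|+) = P(+|D)P(D)/P(+) = \frac{19}{2018}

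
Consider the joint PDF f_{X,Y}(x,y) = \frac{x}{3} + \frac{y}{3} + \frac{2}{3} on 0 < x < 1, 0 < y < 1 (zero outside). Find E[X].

E[X] = ∫_0^1 ∫_0^1 x × f(x,y) dy dx
= ∫_0^1 ∫_0^1 x × (\frac{x}{3} + \frac{y}{3} + \frac{2}{3}) dy dx
= \frac{19}{36}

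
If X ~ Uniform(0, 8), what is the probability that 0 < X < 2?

P(0 < X < 2) = ∫_{0}^{2} f(x) dx
where f(x) = \frac{1}{8}
= \frac{1}{4}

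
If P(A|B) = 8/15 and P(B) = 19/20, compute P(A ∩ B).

By definition, P(A|B) = P(A ∩ B) / P(B)
So P(A ∩ B) = P(A|B) × P(B)
= 8/15 × 19/20
= 38/75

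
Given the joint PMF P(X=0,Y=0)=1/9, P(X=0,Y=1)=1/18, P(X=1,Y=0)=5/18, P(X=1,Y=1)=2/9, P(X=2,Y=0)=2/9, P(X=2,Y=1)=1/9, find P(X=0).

P(X=0) = P(X=0,Y=0) + P(X=0,Y=1)
= 1/9 + 1/18
= 1/6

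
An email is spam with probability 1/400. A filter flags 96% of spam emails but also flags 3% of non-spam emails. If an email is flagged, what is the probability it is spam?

Let D = the rare event, + = positive/flagged.
P(D) = 1/400
P(+|D) = 96/100 = 24/25
P(+|D') = 3/100
P(+) = P(+|D)P(D) + P(+|D')P(D')
     = \frac{24}{25} × \frac{1}{400} + \frac{3}{100} × \frac{399}{400}
     = \frac{1293}{40000}
P(D|+) = P(+|D)P(D)/P(+) = \frac{32}{431}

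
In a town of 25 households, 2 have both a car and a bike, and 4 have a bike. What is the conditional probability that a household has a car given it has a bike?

P(A ∩ B) = 2/25
P(B) = 4/25
P(A|B) = P(A ∩ B) / P(B) = (2/25) / (4/25) = 1/2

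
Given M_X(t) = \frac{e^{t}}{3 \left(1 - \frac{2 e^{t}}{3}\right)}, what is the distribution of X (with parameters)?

The MGF M(t) = \frac{e^{t}}{3 \left(1 - \frac{2 e^{t}}{3}\right)} is the standard form for the Geometric distribution.
Comparing with the known MGF formula identifies: Geometric(p=1/3), X = trial number of first success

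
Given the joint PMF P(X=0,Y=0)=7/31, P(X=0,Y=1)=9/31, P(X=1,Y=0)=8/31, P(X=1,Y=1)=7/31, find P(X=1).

P(X=1) = P(X=1,Y=0) + P(X=1,Y=1)
= 8/31 + 7/31
= 15/31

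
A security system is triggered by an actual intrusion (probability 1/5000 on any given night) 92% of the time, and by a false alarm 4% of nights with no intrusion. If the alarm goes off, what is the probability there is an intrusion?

Let D = the rare event, + = positive/flagged.
P(D) = 1/5000
P(+|D) = 92/100 = 23/25
P(+|D') = 4/100 = 1/25
P(+) = P(+|D)P(D) + P(+|D')P(D')
     = \frac{23}{25} × \frac{1}{5000} + \frac{1}{25} × \frac{4999}{5000}
     = \frac{2511}{62500}
P(D|+) = P(+|D)P(D)/P(+) = \frac{23}{5022}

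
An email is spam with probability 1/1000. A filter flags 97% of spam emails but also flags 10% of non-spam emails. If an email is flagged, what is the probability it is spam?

Let D = the rare event, + = positive/flagged.
P(D) = 1/1000
P(+|D) = 97/100
P(+|D') = 10/100 = 1/10
P(+) = P(+|D)P(D) + P(+|D')P(D')
     = \frac{97}{100} × \frac{1}{1000} + \frac{1}{10} × \frac{999}{1000}
     = \frac{10087}{100000}
P(D|+) = P(+|D)P(D)/P(+) = \frac{97}{10087}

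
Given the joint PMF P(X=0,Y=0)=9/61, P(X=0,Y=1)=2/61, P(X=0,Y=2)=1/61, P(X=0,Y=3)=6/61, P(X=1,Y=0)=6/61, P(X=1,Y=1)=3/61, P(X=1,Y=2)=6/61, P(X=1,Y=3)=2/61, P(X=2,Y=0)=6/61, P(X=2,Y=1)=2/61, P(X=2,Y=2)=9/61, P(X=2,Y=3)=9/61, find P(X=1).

P(X=1) = P(X=1,Y=0) + P(X=1,Y=1) + P(X=1,Y=2) + P(X=1,Y=3)
= 6/61 + 3/61 + 6/61 + 2/61
= 17/61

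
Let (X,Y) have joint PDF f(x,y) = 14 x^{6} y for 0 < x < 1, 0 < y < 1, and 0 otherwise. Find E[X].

E[X] = ∫_0^1 ∫_0^1 x × f(x,y) dy dx
= ∫_0^1 ∫_0^1 x × (14 x^{6} y) dy dx
= \frac{7}{8}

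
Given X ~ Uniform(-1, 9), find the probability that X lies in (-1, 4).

P(-1 < X < 4) = ∫_{-1}^{4} f(x) dx
where f(x) = \frac{1}{10}
= \frac{1}{2}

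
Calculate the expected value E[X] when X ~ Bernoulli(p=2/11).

For X ~ Bernoulli(p=2/11), the expected value is:
E[X] = \frac{2}{11}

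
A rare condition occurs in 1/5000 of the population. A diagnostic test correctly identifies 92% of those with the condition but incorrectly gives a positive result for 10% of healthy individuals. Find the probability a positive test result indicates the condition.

Let D = the rare event, + = positive/flagged.
P(D) = 1/5000
P(+|D) = 92/100 = 23/25
P(+|D') = 10/100 = 1/10
P(+) = P(+|D)P(D) + P(+|D')P(D')
     = \frac{23}{25} × \frac{1}{5000} + \frac{1}{10} × \frac{4999}{5000}
     = \frac{25041}{250000}
P(D|+) = P(+|D)P(D)/P(+) = \frac{46}{25041}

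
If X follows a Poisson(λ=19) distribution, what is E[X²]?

Using the identity E[X²] = Var(X) + (E[X])²:
E[X] = 19
Var(X) = 19
E[X²] = 19 + (19)²
= 380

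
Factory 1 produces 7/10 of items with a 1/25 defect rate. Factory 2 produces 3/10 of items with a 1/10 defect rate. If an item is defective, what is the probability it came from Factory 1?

Using Bayes' theorem:
P(F1) = 7/10, P(D|F1) = 1/25
P(F2) = 3/10, P(D|F2) = 1/10
P(D) = P(D|F1)P(F1) + P(D|F2)P(F2)
     = \frac{29}{500}
P(F1|D) = P(D|F1)P(F1) / P(D)
= \frac{14}{29}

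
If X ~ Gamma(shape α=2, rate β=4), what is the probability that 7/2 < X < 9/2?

P(7/2 < X < 9/2) = ∫_{7/2}^{9/2} f(x) dx
where f(x) = 16 x e^{- 4 x}
= \frac{-19 + 15 e^{4}}{e^{18}}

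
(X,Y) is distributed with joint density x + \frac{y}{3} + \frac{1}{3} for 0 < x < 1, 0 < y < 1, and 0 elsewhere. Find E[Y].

E[Y] = ∫_0^1 ∫_0^1 y × f(x,y) dx dy
= \frac{19}{36}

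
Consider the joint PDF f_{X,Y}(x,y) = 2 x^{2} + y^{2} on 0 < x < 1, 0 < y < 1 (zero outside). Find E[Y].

E[Y] = ∫_0^1 ∫_0^1 y × f(x,y) dx dy
= \frac{7}{12}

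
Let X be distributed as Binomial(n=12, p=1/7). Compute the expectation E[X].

For X ~ Binomial(n=12, p=1/7), the expected value is:
E[X] = \frac{12}{7}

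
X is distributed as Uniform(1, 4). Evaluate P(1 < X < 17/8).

P(1 < X < 17/8) = ∫_{1}^{17/8} f(x) dx
where f(x) = \frac{1}{3}
= \frac{3}{8}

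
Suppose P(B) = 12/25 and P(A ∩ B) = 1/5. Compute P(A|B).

P(A|B) = P(A ∩ B) / P(B)
= (1/5) / (12/25)
= 5/12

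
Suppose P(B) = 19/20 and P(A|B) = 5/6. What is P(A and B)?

By definition, P(A|B) = P(A ∩ B) / P(B)
So P(A ∩ B) = P(A|B) × P(B)
= 5/6 × 19/20
= 19/24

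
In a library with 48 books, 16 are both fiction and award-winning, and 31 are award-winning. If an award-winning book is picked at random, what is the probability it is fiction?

P(A ∩ B) = 16/48 = 1/3
P(B) = 31/48
P(A|B) = P(A ∩ B) / P(B) = (1/3) / (31/48) = 16/31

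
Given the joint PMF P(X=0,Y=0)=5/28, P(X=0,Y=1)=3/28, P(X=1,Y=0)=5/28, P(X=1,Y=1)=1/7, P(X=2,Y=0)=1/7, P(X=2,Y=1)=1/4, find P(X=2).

P(X=2) = P(X=2,Y=0) + P(X=2,Y=1)
= 1/7 + 1/4
= 11/28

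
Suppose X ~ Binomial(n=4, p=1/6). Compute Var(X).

For X ~ Binomial(n=4, p=1/6):
Var(X) = \frac{5}{9}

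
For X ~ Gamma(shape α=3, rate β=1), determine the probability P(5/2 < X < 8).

P(5/2 < X < 8) = ∫_{5/2}^{8} f(x) dx
where f(x) = \frac{x^{2} e^{- x}}{2}
= - \frac{41}{e^{8}} + \frac{53}{8 e^{\frac{5}{2}}}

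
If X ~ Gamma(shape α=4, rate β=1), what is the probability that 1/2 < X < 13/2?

P(1/2 < X < 13/2) = ∫_{1/2}^{13/2} f(x) dx
where f(x) = \frac{x^{3} e^{- x}}{6}
= \frac{-3571 + 79 e^{6}}{48 e^{\frac{13}{2}}}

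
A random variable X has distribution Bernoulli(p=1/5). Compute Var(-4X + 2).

For X ~ Bernoulli(p=1/5):
Var(X) = \frac{4}{25}
Var(-4X + 2) = (-4)² × Var(X) = 16 × \frac{4}{25} = \frac{64}{25}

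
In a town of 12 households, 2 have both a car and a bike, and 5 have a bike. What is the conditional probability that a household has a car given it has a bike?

P(A ∩ B) = 2/12 = 1/6
P(B) = 5/12
P(A|B) = P(A ∩ B) / P(B) = (1/6) / (5/12) = 2/5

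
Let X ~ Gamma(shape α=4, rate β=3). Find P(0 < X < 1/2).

P(0 < X < 1/2) = ∫_{0}^{1/2} f(x) dx
where f(x) = \frac{27 x^{3} e^{- 3 x}}{2}
= 1 - \frac{67}{16 e^{\frac{3}{2}}}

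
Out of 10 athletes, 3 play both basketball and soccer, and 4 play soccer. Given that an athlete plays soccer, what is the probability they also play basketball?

P(A ∩ B) = 3/10
P(B) = 4/10 = 2/5
P(A|B) = P(A ∩ B) / P(B) = (3/10) / (2/5) = 3/4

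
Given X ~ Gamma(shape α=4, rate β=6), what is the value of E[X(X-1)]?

E[X(X-1)] = E[X² - X] = E[X²] - E[X]
E[X] = \frac{2}{3}
E[X²] = Var(X) + (E[X])² = \frac{1}{9} + (\frac{2}{3})² = \frac{5}{9}
E[X(X-1)] = \frac{5}{9} - \frac{2}{3} = - \frac{1}{9}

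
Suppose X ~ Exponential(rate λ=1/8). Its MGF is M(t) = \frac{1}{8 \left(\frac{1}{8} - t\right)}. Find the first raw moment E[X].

To find E[X], compute M^(1)(0):
M^(1)(t) = \frac{1}{8 \left(\frac{1}{8} - t\right)^{2}}
M^(1)(0) = 8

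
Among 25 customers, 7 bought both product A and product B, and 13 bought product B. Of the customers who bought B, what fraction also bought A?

P(A ∩ B) = 7/25
P(B) = 13/25
P(A|B) = P(A ∩ B) / P(B) = (7/25) / (13/25) = 7/13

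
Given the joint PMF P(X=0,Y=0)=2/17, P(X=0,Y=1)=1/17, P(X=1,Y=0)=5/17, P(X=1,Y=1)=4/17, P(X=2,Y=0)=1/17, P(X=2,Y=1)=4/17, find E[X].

First find marginal of X:
P(X=0) = 3/17
P(X=1) = 9/17
P(X=2) = 5/17
E[X] = 0 × 3/17 + 1 × 9/17 + 2 × 5/17 = 19/17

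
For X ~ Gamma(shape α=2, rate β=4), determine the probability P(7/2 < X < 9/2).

P(7/2 < X < 9/2) = ∫_{7/2}^{9/2} f(x) dx
where f(x) = 16 x e^{- 4 x}
= \frac{-19 + 15 e^{4}}{e^{18}}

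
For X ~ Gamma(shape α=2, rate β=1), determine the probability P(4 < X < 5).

P(4 < X < 5) = ∫_{4}^{5} f(x) dx
where f(x) = x e^{- x}
= \frac{-6 + 5 e}{e^{5}}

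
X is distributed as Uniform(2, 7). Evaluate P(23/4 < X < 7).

P(23/4 < X < 7) = ∫_{23/4}^{7} f(x) dx
where f(x) = \frac{1}{5}
= \frac{1}{4}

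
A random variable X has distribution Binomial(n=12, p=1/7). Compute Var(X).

For X ~ Binomial(n=12, p=1/7):
Var(X) = \frac{72}{49}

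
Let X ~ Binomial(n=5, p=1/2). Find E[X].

For X ~ Binomial(n=5, p=1/2), the expected value is:
E[X] = \frac{5}{2}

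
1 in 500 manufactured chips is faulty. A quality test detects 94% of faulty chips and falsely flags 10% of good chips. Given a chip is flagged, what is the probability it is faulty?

Let D = the rare event, + = positive/flagged.
P(D) = 1/500
P(+|D) = 94/100 = 47/50
P(+|D') = 10/100 = 1/10
P(+) = P(+|D)P(D) + P(+|D')P(D')
     = \frac{47}{50} × \frac{1}{500} + \frac{1}{10} × \frac{499}{500}
     = \frac{1271}{12500}
P(D|+) = P(+|D)P(D)/P(+) = \frac{47}{2542}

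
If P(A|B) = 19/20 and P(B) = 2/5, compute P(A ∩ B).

By definition, P(A|B) = P(A ∩ B) / P(B)
So P(A ∩ B) = P(A|B) × P(B)
= 19/20 × 2/5
= 19/50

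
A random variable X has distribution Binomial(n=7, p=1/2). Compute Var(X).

For X ~ Binomial(n=7, p=1/2):
Var(X) = \frac{7}{4}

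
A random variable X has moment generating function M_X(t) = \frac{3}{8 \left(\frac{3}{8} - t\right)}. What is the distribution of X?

The MGF M(t) = \frac{3}{8 \left(\frac{3}{8} - t\right)} is the standard form for the Exponential distribution.
Comparing with the known MGF formula identifies: Exponential(rate λ=3/8)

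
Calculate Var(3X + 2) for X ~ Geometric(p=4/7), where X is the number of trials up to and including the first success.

For X ~ Geometric(p=4/7), where X is the number of trials up to and including the first success:
Var(X) = \frac{21}{16}
Var(3X + 2) = (3)² × Var(X) = 9 × \frac{21}{16} = \frac{189}{16}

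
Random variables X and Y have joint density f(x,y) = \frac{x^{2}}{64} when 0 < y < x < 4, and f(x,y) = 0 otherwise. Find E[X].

f_X(x) = ∫_0^x \frac{x^{2}}{64} dy = \frac{x^{3}}{64}
E[X] = ∫_0^4 x × (\frac{x^{3}}{64}) dx = \frac{16}{5}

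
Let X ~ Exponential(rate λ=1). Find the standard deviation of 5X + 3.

For X ~ Exponential(rate λ=1):
Var(X) = 1
SD(X) = √(Var(X)) = √(1) = 1
SD(5X + 3) = |5| × SD(X) = 5 × 1 = 5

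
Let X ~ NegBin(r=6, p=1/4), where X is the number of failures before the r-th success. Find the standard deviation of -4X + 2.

For X ~ NegBin(r=6, p=1/4), where X is the number of failures before the r-th success:
Var(X) = 72
SD(X) = √(Var(X)) = √(72) = 6 \sqrt{2}
SD(-4X + 2) = |-4| × SD(X) = 4 × 6 \sqrt{2} = 24 \sqrt{2}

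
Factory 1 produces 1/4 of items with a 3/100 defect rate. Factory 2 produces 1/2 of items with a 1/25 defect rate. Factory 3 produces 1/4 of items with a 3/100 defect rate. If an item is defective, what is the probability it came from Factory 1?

Using Bayes' theorem:
P(F1) = 1/4, P(D|F1) = 3/100
P(F2) = 1/2, P(D|F2) = 1/25
P(F3) = 1/4, P(D|F3) = 3/100
P(D) = P(D|F1)P(F1) + P(D|F2)P(F2) + P(D|F3)P(F3)
     = \frac{7}{200}
P(F1|D) = P(D|F1)P(F1) / P(D)
= \frac{3}{14}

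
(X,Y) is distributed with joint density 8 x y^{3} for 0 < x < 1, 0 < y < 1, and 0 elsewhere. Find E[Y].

E[Y] = ∫_0^1 ∫_0^1 y × f(x,y) dx dy
= \frac{4}{5}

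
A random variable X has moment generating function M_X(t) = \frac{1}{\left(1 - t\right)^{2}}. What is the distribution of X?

The MGF M(t) = \frac{1}{\left(1 - t\right)^{2}} is the standard form for the Gamma distribution.
Comparing with the known MGF formula identifies: Gamma(shape α=2, rate β=1)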